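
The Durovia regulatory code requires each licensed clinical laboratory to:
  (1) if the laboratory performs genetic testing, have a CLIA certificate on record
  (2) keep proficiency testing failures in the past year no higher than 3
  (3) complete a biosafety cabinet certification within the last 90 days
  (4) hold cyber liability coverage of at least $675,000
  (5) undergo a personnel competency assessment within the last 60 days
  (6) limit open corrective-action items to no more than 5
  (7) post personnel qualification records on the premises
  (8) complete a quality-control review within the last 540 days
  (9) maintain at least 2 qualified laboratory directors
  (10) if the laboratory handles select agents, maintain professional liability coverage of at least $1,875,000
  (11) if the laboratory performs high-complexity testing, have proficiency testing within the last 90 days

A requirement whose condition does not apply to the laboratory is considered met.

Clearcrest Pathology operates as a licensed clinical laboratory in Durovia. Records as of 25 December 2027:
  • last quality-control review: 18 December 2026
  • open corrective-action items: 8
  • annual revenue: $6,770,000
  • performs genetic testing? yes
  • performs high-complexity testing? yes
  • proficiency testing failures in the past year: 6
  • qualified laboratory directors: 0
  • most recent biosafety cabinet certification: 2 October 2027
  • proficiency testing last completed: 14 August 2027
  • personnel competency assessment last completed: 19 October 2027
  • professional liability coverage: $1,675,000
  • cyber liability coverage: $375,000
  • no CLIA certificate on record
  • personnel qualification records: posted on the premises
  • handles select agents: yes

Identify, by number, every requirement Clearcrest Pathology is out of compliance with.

1. condition 'performs genetic testing' holds; CLIA certificate absent → not met
2. proficiency testing failures in the past year 6 > 3 → not met
3. biosafety cabinet certification 84 days ago vs limit 90 → met
4. cyber liability coverage $375,000 < $675,000 → not met
5. personnel competency assessment 67 days ago vs limit 60 → not met
6. open corrective-action items 8 > 5 → not met
7. personnel qualification records present → met
8. quality-control review 372 days ago vs limit 540 → met
9. qualified laboratory directors 0 < 2 → not met
10. condition 'handles select agents' holds; professional liability coverage $1,675,000 < $1,875,000 → not met
11. condition 'performs high-complexity testing' holds; proficiency testing 133 days ago vs limit 90 → not met
Not met: 1, 2, 4, 5, 6, 9, 10, 11

1, 2, 4, 5, 6, 9, 10, 11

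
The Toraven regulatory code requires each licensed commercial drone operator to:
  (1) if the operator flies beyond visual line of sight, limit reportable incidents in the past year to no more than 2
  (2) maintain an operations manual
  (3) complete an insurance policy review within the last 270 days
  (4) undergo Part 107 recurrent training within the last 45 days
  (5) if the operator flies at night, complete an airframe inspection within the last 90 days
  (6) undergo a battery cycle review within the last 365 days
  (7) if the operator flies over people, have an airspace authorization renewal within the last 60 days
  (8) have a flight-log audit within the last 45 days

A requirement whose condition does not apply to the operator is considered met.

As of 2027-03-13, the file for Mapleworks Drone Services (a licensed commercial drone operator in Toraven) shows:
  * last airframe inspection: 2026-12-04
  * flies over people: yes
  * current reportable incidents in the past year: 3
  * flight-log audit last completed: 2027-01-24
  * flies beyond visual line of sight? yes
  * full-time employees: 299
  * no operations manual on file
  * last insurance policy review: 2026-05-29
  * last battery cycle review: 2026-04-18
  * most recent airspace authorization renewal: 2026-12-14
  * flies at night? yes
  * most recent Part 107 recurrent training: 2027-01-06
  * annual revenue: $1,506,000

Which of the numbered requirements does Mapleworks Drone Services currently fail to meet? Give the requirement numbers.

1, 2, 3, 4, 5, 7, 8

1. condition 'flies beyond visual line of sight' holds; reportable incidents in the past year 3 > 2 → not met
2. operations manual absent → not met
3. insurance policy review 288 days ago vs limit 270 → not met
4. Part 107 recurrent training 66 days ago vs limit 45 → not met
5. condition 'flies at night' holds; airframe inspection 99 days ago vs limit 90 → not met
6. battery cycle review 329 days ago vs limit 365 → met
7. condition 'flies over people' holds; airspace authorization renewal 89 days ago vs limit 60 → not met
8. flight-log audit 48 days ago vs limit 45 → not met
Not met: 1, 2, 3, 4, 5, 7, 8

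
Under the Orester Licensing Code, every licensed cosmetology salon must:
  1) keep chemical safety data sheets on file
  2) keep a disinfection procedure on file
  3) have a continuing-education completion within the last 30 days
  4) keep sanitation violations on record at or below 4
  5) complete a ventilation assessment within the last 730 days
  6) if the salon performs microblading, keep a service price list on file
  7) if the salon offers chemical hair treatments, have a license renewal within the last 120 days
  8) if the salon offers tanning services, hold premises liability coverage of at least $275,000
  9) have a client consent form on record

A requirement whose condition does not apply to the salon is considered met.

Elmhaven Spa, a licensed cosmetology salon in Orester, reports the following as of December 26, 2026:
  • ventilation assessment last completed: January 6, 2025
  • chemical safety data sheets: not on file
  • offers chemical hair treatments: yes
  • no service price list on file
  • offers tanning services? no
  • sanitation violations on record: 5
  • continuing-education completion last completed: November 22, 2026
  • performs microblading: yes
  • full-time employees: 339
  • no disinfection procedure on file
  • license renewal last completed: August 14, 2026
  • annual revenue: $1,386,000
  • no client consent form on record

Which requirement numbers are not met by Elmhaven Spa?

1, 2, 3, 4, 6, 7, 9

1. chemical safety data sheets absent → not met
2. disinfection procedure absent → not met
3. continuing-education completion 34 days ago vs limit 30 → not met
4. sanitation violations on record 5 > 4 → not met
5. ventilation assessment 719 days ago vs limit 730 → met
6. condition 'performs microblading' holds; service price list absent → not met
7. condition 'offers chemical hair treatments' holds; license renewal 134 days ago vs limit 120 → not met
8. condition 'offers tanning services' does not hold → requirement n/a → met
9. client consent form absent → not met
Not met: 1, 2, 3, 4, 6, 7, 9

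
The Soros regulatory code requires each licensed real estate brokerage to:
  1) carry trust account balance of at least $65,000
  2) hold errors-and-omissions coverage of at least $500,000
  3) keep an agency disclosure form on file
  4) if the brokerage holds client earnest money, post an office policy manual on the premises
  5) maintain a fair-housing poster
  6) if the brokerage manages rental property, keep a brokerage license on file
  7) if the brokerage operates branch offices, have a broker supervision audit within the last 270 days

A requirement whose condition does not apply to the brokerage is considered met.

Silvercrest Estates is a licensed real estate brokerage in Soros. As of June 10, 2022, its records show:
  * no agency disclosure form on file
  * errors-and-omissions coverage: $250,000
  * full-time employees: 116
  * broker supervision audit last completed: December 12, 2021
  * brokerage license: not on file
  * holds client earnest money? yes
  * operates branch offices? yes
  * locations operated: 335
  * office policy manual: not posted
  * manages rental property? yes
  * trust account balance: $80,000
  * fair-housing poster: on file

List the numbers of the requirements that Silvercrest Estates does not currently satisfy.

1. trust account balance $80,000 ≥ $65,000 → met
2. errors-and-omissions coverage $250,000 < $500,000 → not met
3. agency disclosure form absent → not met
4. condition 'holds client earnest money' holds; office policy manual absent → not met
5. fair-housing poster present → met
6. condition 'manages rental property' holds; brokerage license absent → not met
7. condition 'operates branch offices' holds; broker supervision audit 180 days ago vs limit 270 → met
Not met: 2, 3, 4, 6

2, 3, 4, 6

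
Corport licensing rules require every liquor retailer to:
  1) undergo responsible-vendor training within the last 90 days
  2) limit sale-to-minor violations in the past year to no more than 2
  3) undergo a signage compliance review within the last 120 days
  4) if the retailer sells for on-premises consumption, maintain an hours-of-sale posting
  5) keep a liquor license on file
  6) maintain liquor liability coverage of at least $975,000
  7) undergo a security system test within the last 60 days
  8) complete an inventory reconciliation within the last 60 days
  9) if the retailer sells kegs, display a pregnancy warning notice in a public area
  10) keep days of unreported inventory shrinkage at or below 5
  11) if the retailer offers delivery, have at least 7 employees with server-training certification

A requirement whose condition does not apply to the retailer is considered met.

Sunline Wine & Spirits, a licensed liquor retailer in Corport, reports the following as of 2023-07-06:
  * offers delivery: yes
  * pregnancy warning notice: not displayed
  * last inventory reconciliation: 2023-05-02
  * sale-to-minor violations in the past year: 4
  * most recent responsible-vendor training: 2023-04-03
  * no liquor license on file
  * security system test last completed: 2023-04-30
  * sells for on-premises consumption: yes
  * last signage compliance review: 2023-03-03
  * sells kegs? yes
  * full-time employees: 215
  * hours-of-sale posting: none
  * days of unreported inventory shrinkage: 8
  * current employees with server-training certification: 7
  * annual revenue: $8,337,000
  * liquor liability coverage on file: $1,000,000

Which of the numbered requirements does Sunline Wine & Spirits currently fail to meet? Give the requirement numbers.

1. responsible-vendor training 94 days ago vs limit 90 → not met
2. sale-to-minor violations in the past year 4 > 2 → not met
3. signage compliance review 125 days ago vs limit 120 → not met
4. condition 'sells for on-premises consumption' holds; hours-of-sale posting absent → not met
5. liquor license absent → not met
6. liquor liability coverage $1,000,000 ≥ $975,000 → met
7. security system test 67 days ago vs limit 60 → not met
8. inventory reconciliation 65 days ago vs limit 60 → not met
9. condition 'sells kegs' holds; pregnancy warning notice absent → not met
10. days of unreported inventory shrinkage 8 > 5 → not met
11. condition 'offers delivery' holds; employees with server-training certification 7 ≥ 7 → met
Not met: 1, 2, 3, 4, 5, 7, 8, 9, 10

1, 2, 3, 4, 5, 7, 8, 9, 10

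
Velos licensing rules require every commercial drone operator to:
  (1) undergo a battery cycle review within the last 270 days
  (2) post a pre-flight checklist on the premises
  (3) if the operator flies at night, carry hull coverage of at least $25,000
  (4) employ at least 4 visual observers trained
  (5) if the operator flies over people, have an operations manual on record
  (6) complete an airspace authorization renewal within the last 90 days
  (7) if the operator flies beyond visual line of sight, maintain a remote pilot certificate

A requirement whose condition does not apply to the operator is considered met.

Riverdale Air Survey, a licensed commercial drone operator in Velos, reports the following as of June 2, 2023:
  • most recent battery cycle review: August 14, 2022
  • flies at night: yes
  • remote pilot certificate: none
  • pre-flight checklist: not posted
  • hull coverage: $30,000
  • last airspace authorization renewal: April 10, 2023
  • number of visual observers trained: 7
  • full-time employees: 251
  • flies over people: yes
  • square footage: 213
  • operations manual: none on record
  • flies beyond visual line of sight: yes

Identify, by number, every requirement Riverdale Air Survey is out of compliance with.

1, 2, 5, 7

1. battery cycle review 292 days ago vs limit 270 → not met
2. pre-flight checklist absent → not met
3. condition 'flies at night' holds; hull coverage $30,000 ≥ $25,000 → met
4. visual observers trained 7 ≥ 4 → met
5. condition 'flies over people' holds; operations manual absent → not met
6. airspace authorization renewal 53 days ago vs limit 90 → met
7. condition 'flies beyond visual line of sight' holds; remote pilot certificate absent → not met
Not met: 1, 2, 5, 7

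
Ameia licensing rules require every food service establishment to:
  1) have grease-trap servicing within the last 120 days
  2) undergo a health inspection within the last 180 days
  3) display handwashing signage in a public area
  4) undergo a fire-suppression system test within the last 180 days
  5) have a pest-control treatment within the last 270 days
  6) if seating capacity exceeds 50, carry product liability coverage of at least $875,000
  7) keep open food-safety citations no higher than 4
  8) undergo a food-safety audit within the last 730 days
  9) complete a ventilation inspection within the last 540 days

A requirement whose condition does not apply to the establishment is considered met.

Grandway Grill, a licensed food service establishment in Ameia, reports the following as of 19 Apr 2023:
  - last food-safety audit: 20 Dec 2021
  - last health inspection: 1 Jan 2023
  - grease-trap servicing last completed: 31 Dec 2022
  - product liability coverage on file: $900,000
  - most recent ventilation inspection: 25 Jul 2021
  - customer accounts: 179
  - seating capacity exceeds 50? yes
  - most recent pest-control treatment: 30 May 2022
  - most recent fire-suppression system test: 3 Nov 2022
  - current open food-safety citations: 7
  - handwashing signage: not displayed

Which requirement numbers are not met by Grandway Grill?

1. grease-trap servicing 109 days ago vs limit 120 → met
2. health inspection 108 days ago vs limit 180 → met
3. handwashing signage absent → not met
4. fire-suppression system test 167 days ago vs limit 180 → met
5. pest-control treatment 324 days ago vs limit 270 → not met
6. condition 'seating capacity exceeds 50' holds; product liability coverage $900,000 ≥ $875,000 → met
7. open food-safety citations 7 > 4 → not met
8. food-safety audit 485 days ago vs limit 730 → met
9. ventilation inspection 633 days ago vs limit 540 → not met
Not met: 3, 5, 7, 9

3, 5, 7, 9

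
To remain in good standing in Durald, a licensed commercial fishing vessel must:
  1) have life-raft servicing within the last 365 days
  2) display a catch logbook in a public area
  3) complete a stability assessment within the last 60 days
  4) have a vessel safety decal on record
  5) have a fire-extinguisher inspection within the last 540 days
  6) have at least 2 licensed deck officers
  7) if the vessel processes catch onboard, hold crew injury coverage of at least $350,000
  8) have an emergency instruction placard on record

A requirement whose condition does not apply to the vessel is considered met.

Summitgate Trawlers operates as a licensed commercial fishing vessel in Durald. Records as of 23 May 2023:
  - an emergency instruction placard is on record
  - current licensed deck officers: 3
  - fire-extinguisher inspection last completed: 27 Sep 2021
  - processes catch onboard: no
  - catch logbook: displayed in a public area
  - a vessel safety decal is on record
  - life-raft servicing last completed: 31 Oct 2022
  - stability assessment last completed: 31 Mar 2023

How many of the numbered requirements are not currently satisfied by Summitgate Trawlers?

1

1. life-raft servicing 204 days ago vs limit 365 → met
2. catch logbook present → met
3. stability assessment 53 days ago vs limit 60 → met
4. vessel safety decal present → met
5. fire-extinguisher inspection 603 days ago vs limit 540 → not met
6. licensed deck officers 3 ≥ 2 → met
7. condition 'processes catch onboard' does not hold → requirement n/a → met
8. emergency instruction placard present → met
Not met: 1 of 8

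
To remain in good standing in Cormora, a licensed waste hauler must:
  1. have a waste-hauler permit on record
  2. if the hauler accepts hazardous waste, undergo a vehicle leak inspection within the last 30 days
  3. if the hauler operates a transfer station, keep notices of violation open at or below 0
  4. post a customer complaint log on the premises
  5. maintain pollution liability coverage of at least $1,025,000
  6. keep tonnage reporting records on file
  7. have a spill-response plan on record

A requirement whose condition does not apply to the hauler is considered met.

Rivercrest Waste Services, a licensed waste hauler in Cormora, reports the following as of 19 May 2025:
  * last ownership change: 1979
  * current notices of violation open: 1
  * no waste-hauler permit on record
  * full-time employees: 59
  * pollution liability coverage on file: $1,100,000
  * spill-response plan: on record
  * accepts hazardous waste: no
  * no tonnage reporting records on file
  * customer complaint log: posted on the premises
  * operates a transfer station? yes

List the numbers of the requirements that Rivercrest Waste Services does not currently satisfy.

1, 3, 6

1. waste-hauler permit absent → not met
2. condition 'accepts hazardous waste' does not hold → requirement n/a → met
3. condition 'operates a transfer station' holds; notices of violation open 1 > 0 → not met
4. customer complaint log present → met
5. pollution liability coverage $1,100,000 ≥ $1,025,000 → met
6. tonnage reporting records absent → not met
7. spill-response plan present → met
Not met: 1, 3, 6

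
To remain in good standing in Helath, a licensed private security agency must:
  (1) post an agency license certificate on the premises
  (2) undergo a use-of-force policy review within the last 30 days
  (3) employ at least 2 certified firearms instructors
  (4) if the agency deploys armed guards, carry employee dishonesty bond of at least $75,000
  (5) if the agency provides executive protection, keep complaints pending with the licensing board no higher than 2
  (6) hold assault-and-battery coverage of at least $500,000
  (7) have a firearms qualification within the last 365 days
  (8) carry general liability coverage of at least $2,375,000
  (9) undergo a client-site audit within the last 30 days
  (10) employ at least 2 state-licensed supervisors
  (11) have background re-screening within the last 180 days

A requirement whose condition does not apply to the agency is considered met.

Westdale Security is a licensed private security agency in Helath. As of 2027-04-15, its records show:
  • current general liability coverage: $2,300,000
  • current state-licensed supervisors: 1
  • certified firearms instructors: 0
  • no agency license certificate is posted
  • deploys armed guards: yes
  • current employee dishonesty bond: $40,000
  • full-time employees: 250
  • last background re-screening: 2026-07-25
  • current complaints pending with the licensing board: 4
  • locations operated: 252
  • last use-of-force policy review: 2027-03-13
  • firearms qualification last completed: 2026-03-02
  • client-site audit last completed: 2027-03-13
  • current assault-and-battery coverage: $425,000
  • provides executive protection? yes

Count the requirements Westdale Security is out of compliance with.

1. agency license certificate absent → not met
2. use-of-force policy review 33 days ago vs limit 30 → not met
3. certified firearms instructors 0 < 2 → not met
4. condition 'deploys armed guards' holds; employee dishonesty bond $40,000 < $75,000 → not met
5. condition 'provides executive protection' holds; complaints pending with the licensing board 4 > 2 → not met
6. assault-and-battery coverage $425,000 < $500,000 → not met
7. firearms qualification 409 days ago vs limit 365 → not met
8. general liability coverage $2,300,000 < $2,375,000 → not met
9. client-site audit 33 days ago vs limit 30 → not met
10. state-licensed supervisors 1 < 2 → not met
11. background re-screening 264 days ago vs limit 180 → not met
Not met: 11 of 11

11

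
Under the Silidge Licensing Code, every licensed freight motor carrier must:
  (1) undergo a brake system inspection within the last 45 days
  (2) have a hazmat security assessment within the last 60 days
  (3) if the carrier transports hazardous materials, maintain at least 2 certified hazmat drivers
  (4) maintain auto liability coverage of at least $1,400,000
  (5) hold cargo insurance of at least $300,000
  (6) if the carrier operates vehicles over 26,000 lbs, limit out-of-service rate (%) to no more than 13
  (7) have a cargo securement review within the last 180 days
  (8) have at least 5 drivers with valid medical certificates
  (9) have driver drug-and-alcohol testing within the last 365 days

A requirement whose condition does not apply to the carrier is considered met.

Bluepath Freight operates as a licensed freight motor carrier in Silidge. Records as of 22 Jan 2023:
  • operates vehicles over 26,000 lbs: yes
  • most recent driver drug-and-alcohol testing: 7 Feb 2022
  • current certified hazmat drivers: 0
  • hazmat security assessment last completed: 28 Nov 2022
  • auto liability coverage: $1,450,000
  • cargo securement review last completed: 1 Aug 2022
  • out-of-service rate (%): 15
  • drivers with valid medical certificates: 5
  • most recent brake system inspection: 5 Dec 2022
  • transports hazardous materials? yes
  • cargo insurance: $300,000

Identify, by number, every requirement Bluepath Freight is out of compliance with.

1. brake system inspection 48 days ago vs limit 45 → not met
2. hazmat security assessment 55 days ago vs limit 60 → met
3. condition 'transports hazardous materials' holds; certified hazmat drivers 0 < 2 → not met
4. auto liability coverage $1,450,000 ≥ $1,400,000 → met
5. cargo insurance $300,000 ≥ $300,000 → met
6. condition 'operates vehicles over 26,000 lbs' holds; out-of-service rate (%) 15 > 13 → not met
7. cargo securement review 174 days ago vs limit 180 → met
8. drivers with valid medical certificates 5 ≥ 5 → met
9. driver drug-and-alcohol testing 349 days ago vs limit 365 → met
Not met: 1, 3, 6

1, 3, 6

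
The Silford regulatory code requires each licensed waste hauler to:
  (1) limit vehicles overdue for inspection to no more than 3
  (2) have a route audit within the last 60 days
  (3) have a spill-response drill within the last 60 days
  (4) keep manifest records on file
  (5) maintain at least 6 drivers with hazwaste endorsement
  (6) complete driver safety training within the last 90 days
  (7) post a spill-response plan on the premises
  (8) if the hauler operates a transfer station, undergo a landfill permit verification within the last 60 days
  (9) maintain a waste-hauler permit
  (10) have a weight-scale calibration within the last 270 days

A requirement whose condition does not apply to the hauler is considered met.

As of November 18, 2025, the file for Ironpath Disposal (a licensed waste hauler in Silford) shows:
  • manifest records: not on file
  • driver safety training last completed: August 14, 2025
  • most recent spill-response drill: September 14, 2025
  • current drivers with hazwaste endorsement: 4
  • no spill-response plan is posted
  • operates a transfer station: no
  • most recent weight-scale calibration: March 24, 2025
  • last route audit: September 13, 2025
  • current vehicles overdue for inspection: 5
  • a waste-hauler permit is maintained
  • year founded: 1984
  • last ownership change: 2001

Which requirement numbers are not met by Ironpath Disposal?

1. vehicles overdue for inspection 5 > 3 → not met
2. route audit 66 days ago vs limit 60 → not met
3. spill-response drill 65 days ago vs limit 60 → not met
4. manifest records absent → not met
5. drivers with hazwaste endorsement 4 < 6 → not met
6. driver safety training 96 days ago vs limit 90 → not met
7. spill-response plan absent → not met
8. condition 'operates a transfer station' does not hold → requirement n/a → met
9. waste-hauler permit present → met
10. weight-scale calibration 239 days ago vs limit 270 → met
Not met: 1, 2, 3, 4, 5, 6, 7

1, 2, 3, 4, 5, 6, 7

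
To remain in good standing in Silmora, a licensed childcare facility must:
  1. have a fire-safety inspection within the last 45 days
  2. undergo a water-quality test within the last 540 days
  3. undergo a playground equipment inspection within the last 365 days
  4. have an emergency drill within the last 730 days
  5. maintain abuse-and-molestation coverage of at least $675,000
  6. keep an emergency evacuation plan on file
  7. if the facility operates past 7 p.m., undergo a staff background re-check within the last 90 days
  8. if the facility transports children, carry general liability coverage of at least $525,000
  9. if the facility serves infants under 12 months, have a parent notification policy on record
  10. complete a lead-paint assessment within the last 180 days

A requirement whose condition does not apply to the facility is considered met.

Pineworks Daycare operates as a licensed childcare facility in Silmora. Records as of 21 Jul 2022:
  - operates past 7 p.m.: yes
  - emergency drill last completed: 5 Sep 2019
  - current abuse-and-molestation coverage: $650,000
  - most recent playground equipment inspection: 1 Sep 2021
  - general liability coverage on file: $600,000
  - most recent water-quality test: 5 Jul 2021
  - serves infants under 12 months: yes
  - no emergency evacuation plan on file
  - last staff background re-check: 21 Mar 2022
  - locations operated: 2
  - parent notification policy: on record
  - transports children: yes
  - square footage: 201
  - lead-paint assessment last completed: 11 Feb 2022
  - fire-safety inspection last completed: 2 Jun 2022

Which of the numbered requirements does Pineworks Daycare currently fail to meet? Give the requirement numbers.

1, 4, 5, 6, 7

1. fire-safety inspection 49 days ago vs limit 45 → not met
2. water-quality test 381 days ago vs limit 540 → met
3. playground equipment inspection 323 days ago vs limit 365 → met
4. emergency drill 1050 days ago vs limit 730 → not met
5. abuse-and-molestation coverage $650,000 < $675,000 → not met
6. emergency evacuation plan absent → not met
7. condition 'operates past 7 p.m.' holds; staff background re-check 122 days ago vs limit 90 → not met
8. condition 'transports children' holds; general liability coverage $600,000 ≥ $525,000 → met
9. condition 'serves infants under 12 months' holds; parent notification policy present → met
10. lead-paint assessment 160 days ago vs limit 180 → met
Not met: 1, 4, 5, 6, 7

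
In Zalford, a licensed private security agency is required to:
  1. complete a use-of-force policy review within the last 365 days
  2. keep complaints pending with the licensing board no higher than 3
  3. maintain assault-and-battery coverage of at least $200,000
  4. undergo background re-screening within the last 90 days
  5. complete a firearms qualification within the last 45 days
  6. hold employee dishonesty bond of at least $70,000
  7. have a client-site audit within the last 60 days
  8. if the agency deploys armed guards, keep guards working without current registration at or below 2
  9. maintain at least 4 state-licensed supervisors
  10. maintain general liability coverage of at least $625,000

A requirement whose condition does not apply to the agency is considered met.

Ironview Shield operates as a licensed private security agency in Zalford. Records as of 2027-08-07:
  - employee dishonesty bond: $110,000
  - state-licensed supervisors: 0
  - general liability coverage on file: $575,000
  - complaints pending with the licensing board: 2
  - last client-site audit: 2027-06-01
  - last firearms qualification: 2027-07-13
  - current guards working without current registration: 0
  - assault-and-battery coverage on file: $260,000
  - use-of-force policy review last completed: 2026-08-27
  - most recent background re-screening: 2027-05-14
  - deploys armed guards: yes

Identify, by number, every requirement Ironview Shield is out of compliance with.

7, 9, 10

1. use-of-force policy review 345 days ago vs limit 365 → met
2. complaints pending with the licensing board 2 ≤ 3 → met
3. assault-and-battery coverage $260,000 ≥ $200,000 → met
4. background re-screening 85 days ago vs limit 90 → met
5. firearms qualification 25 days ago vs limit 45 → met
6. employee dishonesty bond $110,000 ≥ $70,000 → met
7. client-site audit 67 days ago vs limit 60 → not met
8. condition 'deploys armed guards' holds; guards working without current registration 0 ≤ 2 → met
9. state-licensed supervisors 0 < 4 → not met
10. general liability coverage $575,000 < $625,000 → not met
Not met: 7, 9, 10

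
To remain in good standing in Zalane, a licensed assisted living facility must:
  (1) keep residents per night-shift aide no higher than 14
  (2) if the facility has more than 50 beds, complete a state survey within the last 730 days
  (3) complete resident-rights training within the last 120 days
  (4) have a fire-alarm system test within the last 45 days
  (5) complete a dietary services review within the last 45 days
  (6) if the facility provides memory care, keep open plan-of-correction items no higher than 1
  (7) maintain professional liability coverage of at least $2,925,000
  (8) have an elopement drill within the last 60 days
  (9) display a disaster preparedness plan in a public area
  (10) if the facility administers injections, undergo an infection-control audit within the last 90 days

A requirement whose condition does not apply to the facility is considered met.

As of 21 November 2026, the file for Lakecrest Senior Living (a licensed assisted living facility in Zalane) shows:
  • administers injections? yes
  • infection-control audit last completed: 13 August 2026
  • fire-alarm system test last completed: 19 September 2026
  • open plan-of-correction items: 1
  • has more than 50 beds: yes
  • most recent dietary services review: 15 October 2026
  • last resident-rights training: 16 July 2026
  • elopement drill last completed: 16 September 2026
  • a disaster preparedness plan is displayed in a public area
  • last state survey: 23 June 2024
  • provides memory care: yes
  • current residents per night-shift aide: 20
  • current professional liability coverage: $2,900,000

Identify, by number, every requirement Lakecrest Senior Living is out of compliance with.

1. residents per night-shift aide 20 > 14 → not met
2. condition 'has more than 50 beds' holds; state survey 881 days ago vs limit 730 → not met
3. resident-rights training 128 days ago vs limit 120 → not met
4. fire-alarm system test 63 days ago vs limit 45 → not met
5. dietary services review 37 days ago vs limit 45 → met
6. condition 'provides memory care' holds; open plan-of-correction items 1 ≤ 1 → met
7. professional liability coverage $2,900,000 < $2,925,000 → not met
8. elopement drill 66 days ago vs limit 60 → not met
9. disaster preparedness plan present → met
10. condition 'administers injections' holds; infection-control audit 100 days ago vs limit 90 → not met
Not met: 1, 2, 3, 4, 7, 8, 10

1, 2, 3, 4, 7, 8, 10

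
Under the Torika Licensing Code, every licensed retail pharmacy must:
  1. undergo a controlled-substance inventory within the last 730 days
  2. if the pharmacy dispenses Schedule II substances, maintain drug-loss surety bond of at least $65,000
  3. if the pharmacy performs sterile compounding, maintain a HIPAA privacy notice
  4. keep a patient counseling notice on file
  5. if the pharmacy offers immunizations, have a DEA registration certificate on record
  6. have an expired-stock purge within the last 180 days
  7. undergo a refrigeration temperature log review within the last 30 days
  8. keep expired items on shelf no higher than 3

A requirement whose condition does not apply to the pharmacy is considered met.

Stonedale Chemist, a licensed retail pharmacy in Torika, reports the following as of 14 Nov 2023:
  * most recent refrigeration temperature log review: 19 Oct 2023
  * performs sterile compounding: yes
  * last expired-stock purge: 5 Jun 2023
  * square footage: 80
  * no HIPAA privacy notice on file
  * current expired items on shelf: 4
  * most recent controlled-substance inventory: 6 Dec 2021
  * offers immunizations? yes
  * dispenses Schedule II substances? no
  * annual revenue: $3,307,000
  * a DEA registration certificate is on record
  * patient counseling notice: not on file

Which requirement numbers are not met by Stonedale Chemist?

1. controlled-substance inventory 708 days ago vs limit 730 → met
2. condition 'dispenses Schedule II substances' does not hold → requirement n/a → met
3. condition 'performs sterile compounding' holds; HIPAA privacy notice absent → not met
4. patient counseling notice absent → not met
5. condition 'offers immunizations' holds; DEA registration certificate present → met
6. expired-stock purge 162 days ago vs limit 180 → met
7. refrigeration temperature log review 26 days ago vs limit 30 → met
8. expired items on shelf 4 > 3 → not met
Not met: 3, 4, 8

3, 4, 8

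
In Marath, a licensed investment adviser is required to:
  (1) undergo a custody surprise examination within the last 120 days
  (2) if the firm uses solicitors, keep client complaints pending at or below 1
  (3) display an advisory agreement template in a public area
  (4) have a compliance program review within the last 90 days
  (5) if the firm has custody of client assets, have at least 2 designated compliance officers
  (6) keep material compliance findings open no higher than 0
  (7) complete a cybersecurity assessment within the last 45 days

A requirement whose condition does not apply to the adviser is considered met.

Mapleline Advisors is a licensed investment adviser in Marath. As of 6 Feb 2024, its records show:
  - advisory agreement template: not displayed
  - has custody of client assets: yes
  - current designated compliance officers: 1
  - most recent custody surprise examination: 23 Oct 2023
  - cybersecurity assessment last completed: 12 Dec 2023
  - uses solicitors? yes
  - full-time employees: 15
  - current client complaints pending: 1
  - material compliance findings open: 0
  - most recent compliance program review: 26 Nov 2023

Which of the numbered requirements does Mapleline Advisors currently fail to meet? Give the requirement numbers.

1. custody surprise examination 106 days ago vs limit 120 → met
2. condition 'uses solicitors' holds; client complaints pending 1 ≤ 1 → met
3. advisory agreement template absent → not met
4. compliance program review 72 days ago vs limit 90 → met
5. condition 'has custody of client assets' holds; designated compliance officers 1 < 2 → not met
6. material compliance findings open 0 ≤ 0 → met
7. cybersecurity assessment 56 days ago vs limit 45 → not met
Not met: 3, 5, 7

3, 5, 7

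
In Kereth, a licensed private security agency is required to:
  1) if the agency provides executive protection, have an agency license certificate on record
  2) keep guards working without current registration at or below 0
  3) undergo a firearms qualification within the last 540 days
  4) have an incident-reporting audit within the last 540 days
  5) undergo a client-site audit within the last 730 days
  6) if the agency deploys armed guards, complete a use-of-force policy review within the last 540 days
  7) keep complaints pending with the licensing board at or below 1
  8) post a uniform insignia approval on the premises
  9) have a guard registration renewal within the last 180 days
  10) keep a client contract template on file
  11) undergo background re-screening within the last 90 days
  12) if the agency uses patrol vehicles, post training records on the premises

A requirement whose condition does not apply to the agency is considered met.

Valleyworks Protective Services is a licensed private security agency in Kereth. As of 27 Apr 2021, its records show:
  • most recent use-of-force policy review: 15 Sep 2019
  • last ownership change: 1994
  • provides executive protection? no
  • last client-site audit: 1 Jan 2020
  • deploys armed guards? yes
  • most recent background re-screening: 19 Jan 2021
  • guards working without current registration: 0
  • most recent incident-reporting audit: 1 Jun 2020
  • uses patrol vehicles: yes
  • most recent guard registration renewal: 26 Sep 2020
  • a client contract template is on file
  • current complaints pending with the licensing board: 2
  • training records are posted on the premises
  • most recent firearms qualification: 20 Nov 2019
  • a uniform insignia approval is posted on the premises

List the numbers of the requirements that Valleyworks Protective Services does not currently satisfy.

6, 7, 9, 11

1. condition 'provides executive protection' does not hold → requirement n/a → met
2. guards working without current registration 0 ≤ 0 → met
3. firearms qualification 524 days ago vs limit 540 → met
4. incident-reporting audit 330 days ago vs limit 540 → met
5. client-site audit 482 days ago vs limit 730 → met
6. condition 'deploys armed guards' holds; use-of-force policy review 590 days ago vs limit 540 → not met
7. complaints pending with the licensing board 2 > 1 → not met
8. uniform insignia approval present → met
9. guard registration renewal 213 days ago vs limit 180 → not met
10. client contract template present → met
11. background re-screening 98 days ago vs limit 90 → not met
12. condition 'uses patrol vehicles' holds; training records present → met
Not met: 6, 7, 9, 11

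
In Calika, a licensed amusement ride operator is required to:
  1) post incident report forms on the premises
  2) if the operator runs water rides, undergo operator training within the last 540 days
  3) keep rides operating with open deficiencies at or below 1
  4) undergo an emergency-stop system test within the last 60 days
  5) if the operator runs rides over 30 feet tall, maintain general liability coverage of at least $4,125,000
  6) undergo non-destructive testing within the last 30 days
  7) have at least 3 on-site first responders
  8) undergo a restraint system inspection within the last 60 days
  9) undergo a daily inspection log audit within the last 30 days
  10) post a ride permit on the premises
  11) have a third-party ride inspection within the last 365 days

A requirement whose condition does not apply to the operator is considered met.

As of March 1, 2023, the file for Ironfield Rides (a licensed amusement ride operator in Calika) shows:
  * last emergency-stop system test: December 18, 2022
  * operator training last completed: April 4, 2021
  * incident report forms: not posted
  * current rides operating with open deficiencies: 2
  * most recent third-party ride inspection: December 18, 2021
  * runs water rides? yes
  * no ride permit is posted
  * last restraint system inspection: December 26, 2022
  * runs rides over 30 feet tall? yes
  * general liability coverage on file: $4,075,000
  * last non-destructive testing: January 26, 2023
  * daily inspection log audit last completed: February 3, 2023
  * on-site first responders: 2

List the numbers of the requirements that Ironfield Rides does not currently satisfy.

1, 2, 3, 4, 5, 6, 7, 8, 10, 11

1. incident report forms absent → not met
2. condition 'runs water rides' holds; operator training 696 days ago vs limit 540 → not met
3. rides operating with open deficiencies 2 > 1 → not met
4. emergency-stop system test 73 days ago vs limit 60 → not met
5. condition 'runs rides over 30 feet tall' holds; general liability coverage $4,075,000 < $4,125,000 → not met
6. non-destructive testing 34 days ago vs limit 30 → not met
7. on-site first responders 2 < 3 → not met
8. restraint system inspection 65 days ago vs limit 60 → not met
9. daily inspection log audit 26 days ago vs limit 30 → met
10. ride permit absent → not met
11. third-party ride inspection 438 days ago vs limit 365 → not met
Not met: 1, 2, 3, 4, 5, 6, 7, 8, 10, 11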